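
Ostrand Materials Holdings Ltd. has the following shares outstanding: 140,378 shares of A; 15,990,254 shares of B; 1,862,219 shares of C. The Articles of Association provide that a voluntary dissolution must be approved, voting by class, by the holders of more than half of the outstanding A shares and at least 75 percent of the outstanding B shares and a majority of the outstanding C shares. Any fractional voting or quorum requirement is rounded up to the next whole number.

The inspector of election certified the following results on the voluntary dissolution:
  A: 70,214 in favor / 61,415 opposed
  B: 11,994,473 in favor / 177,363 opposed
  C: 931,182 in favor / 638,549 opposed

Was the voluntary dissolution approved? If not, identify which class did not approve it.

A: a majority of 140378 is 70190; 70,190 required, 70,214 in favor — approved.
B: 3/4 of 15990254 = 11992690.50, rounded up to 11992691; 11,992,691 required, 11,994,473 in favor — approved.
C: a majority of 1862219 is 931110; 931,110 required, 931,182 in favor — approved.

Approved — every class gave the required vote.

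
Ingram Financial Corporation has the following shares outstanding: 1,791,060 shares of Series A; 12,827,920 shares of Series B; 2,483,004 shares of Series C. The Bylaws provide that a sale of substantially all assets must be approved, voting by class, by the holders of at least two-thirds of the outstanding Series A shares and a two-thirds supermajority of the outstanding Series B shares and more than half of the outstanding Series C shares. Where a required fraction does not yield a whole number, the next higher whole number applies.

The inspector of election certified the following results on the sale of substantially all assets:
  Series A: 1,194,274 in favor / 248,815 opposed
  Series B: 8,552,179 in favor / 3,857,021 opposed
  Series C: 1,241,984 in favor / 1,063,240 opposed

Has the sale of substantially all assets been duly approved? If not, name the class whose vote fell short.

Series A: 2/3 of 1791060 = 1194040; 1,194,040 required, 1,194,274 in favor — approved.
Series B: 2/3 of 12827920 = 8551946.67, rounded up to 8551947; 8,551,947 required, 8,552,179 in favor — approved.
Series C: a majority of 2483004 is 1241503; 1,241,503 required, 1,241,984 in favor — approved.

Approved — every class gave the required vote.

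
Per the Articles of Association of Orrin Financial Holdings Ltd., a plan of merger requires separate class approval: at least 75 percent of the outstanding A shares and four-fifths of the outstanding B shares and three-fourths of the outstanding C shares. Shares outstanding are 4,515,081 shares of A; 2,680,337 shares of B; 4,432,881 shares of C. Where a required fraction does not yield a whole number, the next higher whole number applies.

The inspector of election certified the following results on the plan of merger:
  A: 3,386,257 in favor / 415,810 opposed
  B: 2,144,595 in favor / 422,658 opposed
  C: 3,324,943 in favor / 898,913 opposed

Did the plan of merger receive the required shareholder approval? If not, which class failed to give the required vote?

A: 3/4 of 4515081 = 3386310.75, rounded up to 3386311; 3,386,311 required, 3,386,257 in favor — not approved.
B: 4/5 of 2680337 = 2144269.60, rounded up to 2144270; 2,144,270 required, 2,144,595 in favor — approved.
C: 3/4 of 4432881 = 3324660.75, rounded up to 3324661; 3,324,661 required, 3,324,943 in favor — approved.

Not approved — the A shares did not give the required vote.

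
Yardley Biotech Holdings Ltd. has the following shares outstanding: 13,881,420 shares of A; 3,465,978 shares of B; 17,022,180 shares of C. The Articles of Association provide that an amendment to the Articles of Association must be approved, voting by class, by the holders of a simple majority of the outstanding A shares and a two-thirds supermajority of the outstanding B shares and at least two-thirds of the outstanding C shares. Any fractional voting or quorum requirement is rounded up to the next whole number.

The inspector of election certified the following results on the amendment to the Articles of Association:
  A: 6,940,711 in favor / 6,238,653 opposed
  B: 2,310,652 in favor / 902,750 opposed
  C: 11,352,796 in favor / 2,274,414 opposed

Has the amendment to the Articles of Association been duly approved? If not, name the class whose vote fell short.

A: a majority of 13881420 is 6940711; 6,940,711 required, 6,940,711 in favor — approved.
B: 2/3 of 3465978 = 2310652; 2,310,652 required, 2,310,652 in favor — approved.
C: 2/3 of 17022180 = 11348120; 11,348,120 required, 11,352,796 in favor — approved.

Approved — every class gave the required vote.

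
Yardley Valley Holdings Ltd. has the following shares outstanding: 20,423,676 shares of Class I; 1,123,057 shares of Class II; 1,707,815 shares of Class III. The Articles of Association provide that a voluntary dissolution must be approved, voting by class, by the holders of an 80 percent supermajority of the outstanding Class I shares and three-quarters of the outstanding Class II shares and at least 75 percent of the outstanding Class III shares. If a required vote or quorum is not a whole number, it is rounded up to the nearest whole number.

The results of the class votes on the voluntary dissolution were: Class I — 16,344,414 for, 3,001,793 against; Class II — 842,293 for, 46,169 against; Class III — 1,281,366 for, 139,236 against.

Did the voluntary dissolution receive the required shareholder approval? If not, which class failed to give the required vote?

Class I: 4/5 of 20423676 = 16338940.80, rounded up to 16338941; 16,338,941 required, 16,344,414 in favor — approved.
Class II: 3/4 of 1123057 = 842292.75, rounded up to 842293; 842,293 required, 842,293 in favor — approved.
Class III: 3/4 of 1707815 = 1280861.25, rounded up to 1280862; 1,280,862 required, 1,281,366 in favor — approved.

Approved — every class gave the required vote.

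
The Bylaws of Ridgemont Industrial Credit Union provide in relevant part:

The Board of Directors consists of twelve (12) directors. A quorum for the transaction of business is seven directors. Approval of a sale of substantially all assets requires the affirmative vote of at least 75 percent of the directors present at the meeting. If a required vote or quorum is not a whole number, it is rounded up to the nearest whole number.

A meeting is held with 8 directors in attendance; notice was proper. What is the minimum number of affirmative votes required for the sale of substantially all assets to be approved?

The sale of substantially all assets requires three-fourths of the directors present (8).
3/4 of 8 = 6.

6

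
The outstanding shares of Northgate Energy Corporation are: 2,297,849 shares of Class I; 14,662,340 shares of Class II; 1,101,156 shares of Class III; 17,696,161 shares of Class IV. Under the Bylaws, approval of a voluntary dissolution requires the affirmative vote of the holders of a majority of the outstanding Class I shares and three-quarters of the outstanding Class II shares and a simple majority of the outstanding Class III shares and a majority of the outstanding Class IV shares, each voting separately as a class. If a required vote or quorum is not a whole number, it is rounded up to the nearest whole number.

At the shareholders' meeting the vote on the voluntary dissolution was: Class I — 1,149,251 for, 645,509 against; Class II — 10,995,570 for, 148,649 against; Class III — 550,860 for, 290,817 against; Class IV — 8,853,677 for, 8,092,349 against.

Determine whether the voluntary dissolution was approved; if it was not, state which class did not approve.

Not approved — the Class II shares did not give the required vote.

Class I: a majority of 2297849 is 1148925; 1,148,925 required, 1,149,251 in favor — approved.
Class II: 3/4 of 14662340 = 10996755; 10,996,755 required, 10,995,570 in favor — not approved.
Class III: a majority of 1101156 is 550579; 550,579 required, 550,860 in favor — approved.
Class IV: a majority of 17696161 is 8848081; 8,848,081 required, 8,853,677 in favor — approved.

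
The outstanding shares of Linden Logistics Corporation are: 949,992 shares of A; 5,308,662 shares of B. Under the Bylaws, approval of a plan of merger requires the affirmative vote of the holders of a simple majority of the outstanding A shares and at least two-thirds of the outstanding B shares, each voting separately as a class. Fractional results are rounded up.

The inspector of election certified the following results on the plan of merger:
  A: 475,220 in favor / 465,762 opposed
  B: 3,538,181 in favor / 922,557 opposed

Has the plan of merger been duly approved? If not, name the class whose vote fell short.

A: a majority of 949992 is 474997; 474,997 required, 475,220 in favor — approved.
B: 2/3 of 5308662 = 3539108; 3,539,108 required, 3,538,181 in favor — not approved.

Not approved — the B shares did not give the required vote.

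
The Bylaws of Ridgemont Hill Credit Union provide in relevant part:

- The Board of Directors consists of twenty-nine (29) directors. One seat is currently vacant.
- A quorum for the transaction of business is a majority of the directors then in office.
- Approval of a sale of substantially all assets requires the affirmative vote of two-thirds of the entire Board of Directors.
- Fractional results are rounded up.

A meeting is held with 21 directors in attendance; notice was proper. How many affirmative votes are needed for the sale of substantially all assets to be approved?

20

The sale of substantially all assets requires two-thirds of the entire Board of Directors (29).
2/3 of 29 = 19.33, rounded up to 20.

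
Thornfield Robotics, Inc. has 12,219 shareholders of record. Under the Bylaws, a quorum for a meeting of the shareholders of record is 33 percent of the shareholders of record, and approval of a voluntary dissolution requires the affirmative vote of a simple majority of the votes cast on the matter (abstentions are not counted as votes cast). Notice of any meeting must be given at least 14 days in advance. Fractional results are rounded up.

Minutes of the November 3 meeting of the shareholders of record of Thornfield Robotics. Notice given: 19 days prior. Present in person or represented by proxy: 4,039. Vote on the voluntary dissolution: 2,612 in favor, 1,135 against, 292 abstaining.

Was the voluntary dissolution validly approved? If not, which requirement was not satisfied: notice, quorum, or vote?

Notice: 19 days given; 14 required. Satisfied.
Quorum: 33% of 12,219 = 4,032.27, rounded up to 4,033; 4,039 present. Satisfied.
Vote: requires a majority of the votes cast (4,039 − 292 abstaining = 3,747); a majority of 3747 is 1874, so 1,874 needed; 2,612 in favor. Satisfied.

Valid — all requirements satisfied.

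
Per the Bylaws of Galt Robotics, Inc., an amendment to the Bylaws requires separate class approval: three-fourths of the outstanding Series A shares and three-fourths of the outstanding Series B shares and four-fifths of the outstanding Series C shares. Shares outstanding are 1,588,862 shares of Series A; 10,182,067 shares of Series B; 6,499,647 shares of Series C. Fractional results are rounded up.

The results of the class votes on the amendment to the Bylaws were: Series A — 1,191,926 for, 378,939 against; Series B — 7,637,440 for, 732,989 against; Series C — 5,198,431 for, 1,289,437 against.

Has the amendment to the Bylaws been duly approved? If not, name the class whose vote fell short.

Not approved — the Series C shares did not give the required vote.

Series A: 3/4 of 1588862 = 1191646.50, rounded up to 1191647; 1,191,647 required, 1,191,926 in favor — approved.
Series B: 3/4 of 10182067 = 7636550.25, rounded up to 7636551; 7,636,551 required, 7,637,440 in favor — approved.
Series C: 4/5 of 6499647 = 5199717.60, rounded up to 5199718; 5,199,718 required, 5,198,431 in favor — not approved.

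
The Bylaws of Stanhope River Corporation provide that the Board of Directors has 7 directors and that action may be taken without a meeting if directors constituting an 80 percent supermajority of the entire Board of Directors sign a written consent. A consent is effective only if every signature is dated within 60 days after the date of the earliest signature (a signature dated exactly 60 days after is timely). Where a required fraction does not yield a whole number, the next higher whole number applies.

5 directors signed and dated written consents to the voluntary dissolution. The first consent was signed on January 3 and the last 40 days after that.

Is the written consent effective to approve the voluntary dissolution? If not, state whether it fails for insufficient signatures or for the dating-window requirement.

Not effective — insufficient signatures.

Signatures required: an 80 percent supermajority of 7 — 4/5 of 7 = 5.60, rounded up to 6, so 6 needed; 5 signed. Insufficient.
Dating window: the latest signature is 40 days after the earliest; the limit is 60 days. Within the window.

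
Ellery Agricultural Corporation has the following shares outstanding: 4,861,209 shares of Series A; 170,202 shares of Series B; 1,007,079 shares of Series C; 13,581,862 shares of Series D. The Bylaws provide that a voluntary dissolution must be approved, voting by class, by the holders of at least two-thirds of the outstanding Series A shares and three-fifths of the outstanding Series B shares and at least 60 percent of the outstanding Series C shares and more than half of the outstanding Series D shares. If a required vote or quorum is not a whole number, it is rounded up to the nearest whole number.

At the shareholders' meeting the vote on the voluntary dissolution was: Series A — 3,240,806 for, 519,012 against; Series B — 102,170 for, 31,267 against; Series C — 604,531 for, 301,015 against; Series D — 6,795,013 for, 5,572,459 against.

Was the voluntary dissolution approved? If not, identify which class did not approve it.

Approved — every class gave the required vote.

Series A: 2/3 of 4861209 = 3240806; 3,240,806 required, 3,240,806 in favor — approved.
Series B: 3/5 of 170202 = 102121.20, rounded up to 102122; 102,122 required, 102,170 in favor — approved.
Series C: 3/5 of 1007079 = 604247.40, rounded up to 604248; 604,248 required, 604,531 in favor — approved.
Series D: a majority of 13581862 is 6790932; 6,790,932 required, 6,795,013 in favor — approved.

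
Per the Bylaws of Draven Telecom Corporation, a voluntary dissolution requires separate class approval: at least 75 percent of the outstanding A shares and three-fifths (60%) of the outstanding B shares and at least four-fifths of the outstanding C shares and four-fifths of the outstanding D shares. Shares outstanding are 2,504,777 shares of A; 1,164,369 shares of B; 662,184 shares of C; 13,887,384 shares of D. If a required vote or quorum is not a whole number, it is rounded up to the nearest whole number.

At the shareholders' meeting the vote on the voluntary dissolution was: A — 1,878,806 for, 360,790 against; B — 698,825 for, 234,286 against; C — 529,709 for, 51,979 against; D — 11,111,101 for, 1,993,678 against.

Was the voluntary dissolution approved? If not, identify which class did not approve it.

A: 3/4 of 2504777 = 1878582.75, rounded up to 1878583; 1,878,583 required, 1,878,806 in favor — approved.
B: 3/5 of 1164369 = 698621.40, rounded up to 698622; 698,622 required, 698,825 in favor — approved.
C: 4/5 of 662184 = 529747.20, rounded up to 529748; 529,748 required, 529,709 in favor — not approved.
D: 4/5 of 13887384 = 11109907.20, rounded up to 11109908; 11,109,908 required, 11,111,101 in favor — approved.

Not approved — the C shares did not give the required vote.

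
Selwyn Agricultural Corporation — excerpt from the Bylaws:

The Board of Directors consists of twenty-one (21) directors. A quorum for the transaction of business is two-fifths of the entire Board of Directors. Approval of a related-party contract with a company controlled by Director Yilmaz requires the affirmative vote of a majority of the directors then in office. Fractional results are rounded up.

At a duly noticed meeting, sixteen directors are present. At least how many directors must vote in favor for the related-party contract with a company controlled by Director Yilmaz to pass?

The related-party contract with a company controlled by Director Yilmaz requires a majority of the directors then in office (21).
A majority of 21 is 11.

11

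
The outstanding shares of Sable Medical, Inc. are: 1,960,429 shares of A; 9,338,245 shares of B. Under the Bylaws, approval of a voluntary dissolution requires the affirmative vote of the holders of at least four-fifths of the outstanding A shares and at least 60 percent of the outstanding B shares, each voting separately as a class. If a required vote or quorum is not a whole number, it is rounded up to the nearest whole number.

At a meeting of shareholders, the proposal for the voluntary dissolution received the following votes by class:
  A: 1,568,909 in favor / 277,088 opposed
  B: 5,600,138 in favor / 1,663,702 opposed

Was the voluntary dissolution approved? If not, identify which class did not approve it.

A: 4/5 of 1960429 = 1568343.20, rounded up to 1568344; 1,568,344 required, 1,568,909 in favor — approved.
B: 3/5 of 9338245 = 5602947; 5,602,947 required, 5,600,138 in favor — not approved.

Not approved — the B shares did not give the required vote.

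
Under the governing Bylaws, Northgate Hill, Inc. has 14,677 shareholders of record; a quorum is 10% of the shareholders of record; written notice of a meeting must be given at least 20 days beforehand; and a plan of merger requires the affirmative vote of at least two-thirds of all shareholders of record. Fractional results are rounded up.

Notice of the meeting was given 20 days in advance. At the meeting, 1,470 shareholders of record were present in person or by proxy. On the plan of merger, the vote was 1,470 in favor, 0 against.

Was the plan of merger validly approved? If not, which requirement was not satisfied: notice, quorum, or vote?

Notice: 20 days given; 20 required. Satisfied.
Quorum: 10% of 14,677 = 1,467.70, rounded up to 1,468; 1,470 present. Satisfied.
Vote: requires two-thirds of all shareholders of record (14,677); 2/3 of 14677 = 9784.67, rounded up to 9785, so 9,785 needed; 1,470 in favor. Not satisfied.

Invalid — vote requirement not satisfied.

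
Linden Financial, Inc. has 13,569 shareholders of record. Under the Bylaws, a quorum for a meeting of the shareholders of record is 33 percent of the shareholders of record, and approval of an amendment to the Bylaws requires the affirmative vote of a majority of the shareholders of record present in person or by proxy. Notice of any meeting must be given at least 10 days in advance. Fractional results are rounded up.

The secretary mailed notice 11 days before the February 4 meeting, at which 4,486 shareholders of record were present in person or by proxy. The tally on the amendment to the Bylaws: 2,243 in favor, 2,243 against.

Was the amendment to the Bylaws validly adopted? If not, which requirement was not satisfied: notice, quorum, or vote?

Invalid — vote requirement not satisfied.

Notice: 11 days given; 10 required. Satisfied.
Quorum: 33% of 13,569 = 4,477.77, rounded up to 4,478; 4,486 present. Satisfied.
Vote: requires a majority of those present (4,486); a majority of 4486 is 2244, so 2,244 needed; 2,243 in favor. Not satisfied.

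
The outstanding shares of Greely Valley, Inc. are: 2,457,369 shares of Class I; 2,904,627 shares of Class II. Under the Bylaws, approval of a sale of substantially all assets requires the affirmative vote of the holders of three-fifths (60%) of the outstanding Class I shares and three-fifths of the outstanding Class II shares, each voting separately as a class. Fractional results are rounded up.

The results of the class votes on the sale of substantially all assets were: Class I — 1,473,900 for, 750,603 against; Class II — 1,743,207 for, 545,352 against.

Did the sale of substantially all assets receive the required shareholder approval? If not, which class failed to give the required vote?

Not approved — the Class I shares did not give the required vote.

Class I: 3/5 of 2457369 = 1474421.40, rounded up to 1474422; 1,474,422 required, 1,473,900 in favor — not approved.
Class II: 3/5 of 2904627 = 1742776.20, rounded up to 1742777; 1,742,777 required, 1,743,207 in favor — approved.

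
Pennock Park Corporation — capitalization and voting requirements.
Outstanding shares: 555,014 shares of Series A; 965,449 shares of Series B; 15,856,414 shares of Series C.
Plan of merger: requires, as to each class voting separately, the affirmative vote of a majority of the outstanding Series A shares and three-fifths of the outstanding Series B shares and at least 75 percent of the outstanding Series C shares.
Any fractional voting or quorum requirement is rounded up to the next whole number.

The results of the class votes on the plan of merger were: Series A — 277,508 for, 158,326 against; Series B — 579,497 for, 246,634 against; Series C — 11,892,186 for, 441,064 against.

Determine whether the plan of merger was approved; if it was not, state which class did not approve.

Series A: a majority of 555014 is 277508; 277,508 required, 277,508 in favor — approved.
Series B: 3/5 of 965449 = 579269.40, rounded up to 579270; 579,270 required, 579,497 in favor — approved.
Series C: 3/4 of 15856414 = 11892310.50, rounded up to 11892311; 11,892,311 required, 11,892,186 in favor — not approved.

Not approved — the Series C shares did not give the required vote.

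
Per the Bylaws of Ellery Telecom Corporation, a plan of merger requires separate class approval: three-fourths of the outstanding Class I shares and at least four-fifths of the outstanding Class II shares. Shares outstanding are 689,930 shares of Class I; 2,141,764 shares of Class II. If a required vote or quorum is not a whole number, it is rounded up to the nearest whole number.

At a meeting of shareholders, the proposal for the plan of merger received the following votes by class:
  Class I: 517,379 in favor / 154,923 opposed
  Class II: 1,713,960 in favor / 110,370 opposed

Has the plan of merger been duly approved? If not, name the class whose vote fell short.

Not approved — the Class I shares did not give the required vote.

Class I: 3/4 of 689930 = 517447.50, rounded up to 517448; 517,448 required, 517,379 in favor — not approved.
Class II: 4/5 of 2141764 = 1713411.20, rounded up to 1713412; 1,713,412 required, 1,713,960 in favor — approved.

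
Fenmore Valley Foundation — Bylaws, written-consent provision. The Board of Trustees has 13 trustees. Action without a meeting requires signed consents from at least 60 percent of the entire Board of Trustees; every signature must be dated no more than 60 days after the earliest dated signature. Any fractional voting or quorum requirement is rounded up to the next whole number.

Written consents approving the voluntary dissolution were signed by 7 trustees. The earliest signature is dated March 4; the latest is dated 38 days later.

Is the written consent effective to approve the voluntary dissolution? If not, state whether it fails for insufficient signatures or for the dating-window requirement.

Not effective — insufficient signatures.

Signatures required: at least 60 percent of 13 — 3/5 of 13 = 7.80, rounded up to 8, so 8 needed; 7 signed. Insufficient.
Dating window: the latest signature is 38 days after the earliest; the limit is 60 days. Within the window.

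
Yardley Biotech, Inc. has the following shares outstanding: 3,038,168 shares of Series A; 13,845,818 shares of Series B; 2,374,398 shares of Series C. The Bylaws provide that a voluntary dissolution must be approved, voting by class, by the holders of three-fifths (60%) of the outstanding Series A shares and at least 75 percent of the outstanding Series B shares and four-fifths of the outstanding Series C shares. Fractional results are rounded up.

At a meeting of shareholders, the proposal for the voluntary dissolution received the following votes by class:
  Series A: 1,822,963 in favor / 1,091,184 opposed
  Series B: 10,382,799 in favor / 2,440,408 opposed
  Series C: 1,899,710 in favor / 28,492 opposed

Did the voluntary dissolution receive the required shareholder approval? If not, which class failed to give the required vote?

Series A: 3/5 of 3038168 = 1822900.80, rounded up to 1822901; 1,822,901 required, 1,822,963 in favor — approved.
Series B: 3/4 of 13845818 = 10384363.50, rounded up to 10384364; 10,384,364 required, 10,382,799 in favor — not approved.
Series C: 4/5 of 2374398 = 1899518.40, rounded up to 1899519; 1,899,519 required, 1,899,710 in favor — approved.

Not approved — the Series B shares did not give the required vote.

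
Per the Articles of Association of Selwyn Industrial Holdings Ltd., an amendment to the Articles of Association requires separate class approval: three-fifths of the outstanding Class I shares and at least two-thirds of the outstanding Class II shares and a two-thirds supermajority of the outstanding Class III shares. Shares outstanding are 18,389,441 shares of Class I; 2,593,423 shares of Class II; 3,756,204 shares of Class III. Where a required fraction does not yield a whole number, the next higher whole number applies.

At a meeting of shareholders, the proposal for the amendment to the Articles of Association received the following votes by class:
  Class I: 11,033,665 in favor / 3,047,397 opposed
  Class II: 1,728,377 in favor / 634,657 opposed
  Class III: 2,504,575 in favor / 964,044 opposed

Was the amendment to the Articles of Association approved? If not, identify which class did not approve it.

Class I: 3/5 of 18389441 = 11033664.60, rounded up to 11033665; 11,033,665 required, 11,033,665 in favor — approved.
Class II: 2/3 of 2593423 = 1728948.67, rounded up to 1728949; 1,728,949 required, 1,728,377 in favor — not approved.
Class III: 2/3 of 3756204 = 2504136; 2,504,136 required, 2,504,575 in favor — approved.

Not approved — the Class II shares did not give the required vote.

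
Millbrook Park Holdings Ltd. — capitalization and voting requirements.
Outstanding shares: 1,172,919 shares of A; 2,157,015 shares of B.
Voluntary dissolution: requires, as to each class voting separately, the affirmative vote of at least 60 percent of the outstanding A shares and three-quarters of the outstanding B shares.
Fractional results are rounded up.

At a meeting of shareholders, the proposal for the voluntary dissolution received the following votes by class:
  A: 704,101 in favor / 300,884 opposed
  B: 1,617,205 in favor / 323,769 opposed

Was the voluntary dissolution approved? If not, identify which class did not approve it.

Not approved — the B shares did not give the required vote.

A: 3/5 of 1172919 = 703751.40, rounded up to 703752; 703,752 required, 704,101 in favor — approved.
B: 3/4 of 2157015 = 1617761.25, rounded up to 1617762; 1,617,762 required, 1,617,205 in favor — not approved.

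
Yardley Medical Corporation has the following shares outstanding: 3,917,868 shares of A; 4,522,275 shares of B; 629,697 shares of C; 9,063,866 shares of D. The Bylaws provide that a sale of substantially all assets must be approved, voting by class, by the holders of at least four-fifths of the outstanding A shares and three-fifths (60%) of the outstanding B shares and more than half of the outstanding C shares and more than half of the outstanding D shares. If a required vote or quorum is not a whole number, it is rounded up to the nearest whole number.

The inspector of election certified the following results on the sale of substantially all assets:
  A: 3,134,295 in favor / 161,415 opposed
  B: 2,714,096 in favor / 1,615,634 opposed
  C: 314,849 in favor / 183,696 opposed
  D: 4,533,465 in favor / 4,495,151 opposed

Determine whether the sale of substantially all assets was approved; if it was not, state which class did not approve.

A: 4/5 of 3917868 = 3134294.40, rounded up to 3134295; 3,134,295 required, 3,134,295 in favor — approved.
B: 3/5 of 4522275 = 2713365; 2,713,365 required, 2,714,096 in favor — approved.
C: a majority of 629697 is 314849; 314,849 required, 314,849 in favor — approved.
D: a majority of 9063866 is 4531934; 4,531,934 required, 4,533,465 in favor — approved.

Approved — every class gave the required vote.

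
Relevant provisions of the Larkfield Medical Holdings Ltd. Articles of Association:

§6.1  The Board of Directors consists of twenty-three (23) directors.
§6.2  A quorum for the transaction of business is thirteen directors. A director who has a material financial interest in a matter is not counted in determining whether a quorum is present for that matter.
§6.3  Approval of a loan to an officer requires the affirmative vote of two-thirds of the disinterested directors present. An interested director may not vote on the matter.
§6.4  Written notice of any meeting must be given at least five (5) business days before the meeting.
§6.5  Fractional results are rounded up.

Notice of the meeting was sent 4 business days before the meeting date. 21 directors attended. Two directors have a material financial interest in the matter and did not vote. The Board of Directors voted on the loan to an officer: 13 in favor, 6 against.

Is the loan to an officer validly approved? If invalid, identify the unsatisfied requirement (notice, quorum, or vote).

Invalid — notice requirement not satisfied.

Notice: 4 business days given; 5 required (4 < 5). Not satisfied.
Quorum: 21 present, but the 2 interested directors do not count, leaving 19. Quorum is 13. Satisfied.
Vote: the loan to an officer requires two-thirds of the disinterested directors present (21 − 2 = 19). 2/3 of 19 = 12.67, rounded up to 13, so 13 affirmative votes are needed; 13 voted in favor. Satisfied.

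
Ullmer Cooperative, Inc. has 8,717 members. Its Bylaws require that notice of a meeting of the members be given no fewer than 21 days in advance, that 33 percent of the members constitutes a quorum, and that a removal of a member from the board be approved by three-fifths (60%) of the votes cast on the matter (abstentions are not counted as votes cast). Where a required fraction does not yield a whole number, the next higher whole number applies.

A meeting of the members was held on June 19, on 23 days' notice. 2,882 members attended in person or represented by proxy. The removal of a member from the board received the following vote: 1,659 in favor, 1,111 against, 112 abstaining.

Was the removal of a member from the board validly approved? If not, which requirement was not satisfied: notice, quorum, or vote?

Invalid — vote requirement not satisfied.

Notice: 23 days given; 21 required. Satisfied.
Quorum: 33% of 8,717 = 2,876.61, rounded up to 2,877; 2,882 present. Satisfied.
Vote: requires three-fifths of the votes cast (2,882 − 112 abstaining = 2,770); 3/5 of 2770 = 1662, so 1,662 needed; 1,659 in favor. Not satisfied.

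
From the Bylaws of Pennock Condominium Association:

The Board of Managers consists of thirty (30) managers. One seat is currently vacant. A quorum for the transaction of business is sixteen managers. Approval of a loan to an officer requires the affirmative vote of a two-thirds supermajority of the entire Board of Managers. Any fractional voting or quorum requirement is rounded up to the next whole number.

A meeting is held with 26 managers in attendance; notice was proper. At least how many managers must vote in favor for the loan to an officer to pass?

The loan to an officer requires two-thirds of the entire Board of Managers (30).
2/3 of 30 = 20.

20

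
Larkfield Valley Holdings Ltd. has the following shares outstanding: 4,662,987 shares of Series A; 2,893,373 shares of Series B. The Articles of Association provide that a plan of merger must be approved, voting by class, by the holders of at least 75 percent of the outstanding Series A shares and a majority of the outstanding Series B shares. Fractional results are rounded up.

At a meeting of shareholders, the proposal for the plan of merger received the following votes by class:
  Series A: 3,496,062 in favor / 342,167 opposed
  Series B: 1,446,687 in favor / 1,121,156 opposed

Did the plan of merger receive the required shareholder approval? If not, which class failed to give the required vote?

Not approved — the Series A shares did not give the required vote.

Series A: 3/4 of 4662987 = 3497240.25, rounded up to 3497241; 3,497,241 required, 3,496,062 in favor — not approved.
Series B: a majority of 2893373 is 1446687; 1,446,687 required, 1,446,687 in favor — approved.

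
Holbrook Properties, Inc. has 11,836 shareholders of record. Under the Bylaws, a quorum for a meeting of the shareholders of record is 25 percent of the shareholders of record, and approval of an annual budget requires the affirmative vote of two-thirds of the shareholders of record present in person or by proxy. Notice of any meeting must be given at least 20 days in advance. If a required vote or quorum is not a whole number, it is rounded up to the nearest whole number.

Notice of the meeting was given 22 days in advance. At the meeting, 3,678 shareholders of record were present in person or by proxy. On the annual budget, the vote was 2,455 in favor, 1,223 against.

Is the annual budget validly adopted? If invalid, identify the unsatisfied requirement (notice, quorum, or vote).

Notice: 22 days given; 20 required. Satisfied.
Quorum: 25% of 11,836 = 2,959; 3,678 present. Satisfied.
Vote: requires two-thirds of those present (3,678); 2/3 of 3678 = 2452, so 2,452 needed; 2,455 in favor. Satisfied.

Valid — all requirements satisfied.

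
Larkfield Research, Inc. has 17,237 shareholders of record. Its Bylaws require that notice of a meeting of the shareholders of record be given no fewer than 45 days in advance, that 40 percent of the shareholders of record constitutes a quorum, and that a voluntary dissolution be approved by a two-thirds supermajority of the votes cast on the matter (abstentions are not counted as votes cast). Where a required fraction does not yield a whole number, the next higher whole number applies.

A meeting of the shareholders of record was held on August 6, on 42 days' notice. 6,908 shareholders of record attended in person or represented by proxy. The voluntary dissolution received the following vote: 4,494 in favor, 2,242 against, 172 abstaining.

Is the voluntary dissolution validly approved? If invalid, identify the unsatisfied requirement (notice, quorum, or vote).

Notice: 42 days given; 45 required. Not satisfied.
Quorum: 40% of 17,237 = 6,894.80, rounded up to 6,895; 6,908 present. Satisfied.
Vote: requires two-thirds of the votes cast (6,908 − 172 abstaining = 6,736); 2/3 of 6736 = 4490.67, rounded up to 4491, so 4,491 needed; 4,494 in favor. Satisfied.

Invalid — notice requirement not satisfied.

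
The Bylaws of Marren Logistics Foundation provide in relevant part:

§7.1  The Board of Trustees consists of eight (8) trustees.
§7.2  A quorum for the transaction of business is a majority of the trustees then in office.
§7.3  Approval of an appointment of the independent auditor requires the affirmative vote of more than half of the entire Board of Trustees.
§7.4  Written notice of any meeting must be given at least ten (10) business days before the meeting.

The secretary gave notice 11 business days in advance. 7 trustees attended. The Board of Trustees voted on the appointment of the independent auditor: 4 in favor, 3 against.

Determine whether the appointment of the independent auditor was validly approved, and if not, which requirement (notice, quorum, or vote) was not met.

Invalid — vote requirement not satisfied.

Notice: 11 business days given; 10 required (11 ≥ 10). Satisfied.
Quorum: 7 present; quorum is 5. Satisfied.
Vote: the appointment of the independent auditor requires a majority of the entire Board of Trustees (8). A majority of 8 is 5, so 5 affirmative votes are needed; 4 voted in favor. Not satisfied.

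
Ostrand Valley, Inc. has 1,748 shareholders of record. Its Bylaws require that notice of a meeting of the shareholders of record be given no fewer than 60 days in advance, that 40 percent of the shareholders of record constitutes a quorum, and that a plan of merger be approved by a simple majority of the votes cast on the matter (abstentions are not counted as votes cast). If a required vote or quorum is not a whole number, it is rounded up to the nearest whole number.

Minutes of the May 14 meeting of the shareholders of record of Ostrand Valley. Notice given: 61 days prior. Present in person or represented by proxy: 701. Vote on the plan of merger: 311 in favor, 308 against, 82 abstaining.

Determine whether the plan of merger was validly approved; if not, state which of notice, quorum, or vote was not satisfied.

Valid — all requirements satisfied.

Notice: 61 days given; 60 required. Satisfied.
Quorum: 40% of 1,748 = 699.20, rounded up to 700; 701 present. Satisfied.
Vote: requires a majority of the votes cast (701 − 82 abstaining = 619); a majority of 619 is 310, so 310 needed; 311 in favor. Satisfied.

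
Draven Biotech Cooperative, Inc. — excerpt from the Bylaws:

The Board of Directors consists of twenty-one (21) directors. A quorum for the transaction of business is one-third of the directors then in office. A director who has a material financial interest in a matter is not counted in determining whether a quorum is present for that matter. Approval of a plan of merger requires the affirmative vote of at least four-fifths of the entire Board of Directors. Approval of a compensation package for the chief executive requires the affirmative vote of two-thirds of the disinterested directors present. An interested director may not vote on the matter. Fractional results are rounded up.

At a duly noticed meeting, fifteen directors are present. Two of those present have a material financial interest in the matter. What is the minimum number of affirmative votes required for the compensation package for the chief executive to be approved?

9

The compensation package for the chief executive requires two-thirds of the disinterested directors present (15 − 2 = 13).
2/3 of 13 = 8.67, rounded up to 9.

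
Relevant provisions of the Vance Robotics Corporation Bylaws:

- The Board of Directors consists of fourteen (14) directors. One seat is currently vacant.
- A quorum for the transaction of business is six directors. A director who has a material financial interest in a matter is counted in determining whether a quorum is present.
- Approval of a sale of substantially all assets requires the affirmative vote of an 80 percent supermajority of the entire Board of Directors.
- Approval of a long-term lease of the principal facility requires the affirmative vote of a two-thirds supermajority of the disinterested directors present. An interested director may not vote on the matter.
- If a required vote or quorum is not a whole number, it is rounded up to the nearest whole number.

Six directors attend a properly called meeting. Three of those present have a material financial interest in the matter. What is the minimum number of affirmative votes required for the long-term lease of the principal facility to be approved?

The long-term lease of the principal facility requires two-thirds of the disinterested directors present (6 − 3 = 3).
2/3 of 3 = 2.

2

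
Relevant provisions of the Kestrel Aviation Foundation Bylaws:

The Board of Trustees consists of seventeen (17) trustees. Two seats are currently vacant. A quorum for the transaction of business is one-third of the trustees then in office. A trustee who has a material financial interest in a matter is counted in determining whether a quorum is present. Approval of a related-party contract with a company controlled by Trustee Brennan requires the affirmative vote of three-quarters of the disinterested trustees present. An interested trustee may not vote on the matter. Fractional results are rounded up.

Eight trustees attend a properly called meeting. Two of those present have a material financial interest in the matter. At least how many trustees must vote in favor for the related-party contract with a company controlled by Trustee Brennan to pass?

The related-party contract with a company controlled by Trustee Brennan requires three-fourths of the disinterested trustees present (8 − 2 = 6).
3/4 of 6 = 4.50, rounded up to 5.

5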